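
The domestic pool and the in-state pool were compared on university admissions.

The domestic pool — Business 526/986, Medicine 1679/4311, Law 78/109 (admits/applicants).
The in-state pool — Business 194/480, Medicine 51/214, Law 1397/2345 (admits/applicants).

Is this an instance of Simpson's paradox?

Yes

Business: the domestic pool 526/986 = 53.3%, the in-state pool 194/480 = 40.4% → the domestic pool
Medicine: the domestic pool 1679/4311 = 38.9%, the in-state pool 51/214 = 23.8% → the domestic pool
Law: the domestic pool 78/109 = 71.6%, the in-state pool 1397/2345 = 59.6% → the domestic pool
Overall: the domestic pool 2283/5406 = 42.2%, the in-state pool 1642/3039 = 54.0% → the in-state pool
The domestic pool wins each department group but the in-state pool wins overall — the comparison reverses. The domestic pool's applicants skew toward Medicine, which has a lower base rate.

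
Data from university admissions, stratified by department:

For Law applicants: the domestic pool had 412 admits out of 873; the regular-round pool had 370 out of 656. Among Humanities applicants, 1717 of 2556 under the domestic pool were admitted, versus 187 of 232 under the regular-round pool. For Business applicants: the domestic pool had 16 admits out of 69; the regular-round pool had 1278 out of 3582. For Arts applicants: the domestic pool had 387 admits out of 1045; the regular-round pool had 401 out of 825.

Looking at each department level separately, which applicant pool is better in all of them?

Law: the domestic pool 412/873 = 47.2%, the regular-round pool 370/656 = 56.4% → the regular-round pool
Humanities: the domestic pool 1717/2556 = 67.2%, the regular-round pool 187/232 = 80.6% → the regular-round pool
Business: the domestic pool 16/69 = 23.2%, the regular-round pool 1278/3582 = 35.7% → the regular-round pool
Arts: the domestic pool 387/1045 = 37.0%, the regular-round pool 401/825 = 48.6% → the regular-round pool
The regular-round pool has the higher rate in all 4 groups.

the regular-round pool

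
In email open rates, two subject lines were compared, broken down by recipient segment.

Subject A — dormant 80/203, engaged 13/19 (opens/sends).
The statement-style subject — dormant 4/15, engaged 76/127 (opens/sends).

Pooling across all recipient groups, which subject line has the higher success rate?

the statement-style subject

Dormant: Subject A 80/203 = 39.4%, the statement-style subject 4/15 = 26.7% → Subject A
Engaged: Subject A 13/19 = 68.4%, the statement-style subject 76/127 = 59.8% → Subject A
Overall: Subject A 93/222 = 41.9%, the statement-style subject 80/142 = 56.3% → the statement-style subject
(Subject A wins every recipient group but the statement-style subject wins overall — Subject A's sends skew toward the low-rate dormant group.)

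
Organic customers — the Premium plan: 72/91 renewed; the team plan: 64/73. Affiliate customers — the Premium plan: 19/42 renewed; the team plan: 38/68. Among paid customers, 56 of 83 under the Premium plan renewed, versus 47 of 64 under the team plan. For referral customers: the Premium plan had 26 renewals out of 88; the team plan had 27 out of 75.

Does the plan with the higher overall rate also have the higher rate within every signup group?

Yes

Organic: the Premium plan 72/91 = 79.1%, the team plan 64/73 = 87.7% → the team plan
Affiliate: the Premium plan 19/42 = 45.2%, the team plan 38/68 = 55.9% → the team plan
Paid: the Premium plan 56/83 = 67.5%, the team plan 47/64 = 73.4% → the team plan
Referral: the Premium plan 26/88 = 29.5%, the team plan 27/75 = 36.0% → the team plan
Overall: the Premium plan 173/304 = 56.9%, the team plan 176/280 = 62.9% → the team plan
The team plan wins overall and in every signup group — no reversal.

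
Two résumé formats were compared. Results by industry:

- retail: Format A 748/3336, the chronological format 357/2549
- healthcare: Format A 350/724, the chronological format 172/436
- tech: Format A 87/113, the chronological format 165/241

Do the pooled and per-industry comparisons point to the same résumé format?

Yes

Retail: Format A 748/3336 = 22.4%, the chronological format 357/2549 = 14.0% → Format A
Healthcare: Format A 350/724 = 48.3%, the chronological format 172/436 = 39.4% → Format A
Tech: Format A 87/113 = 77.0%, the chronological format 165/241 = 68.5% → Format A
Overall: Format A 1185/4173 = 28.4%, the chronological format 694/3226 = 21.5% → Format A
Format A wins overall and in every industry group — no reversal.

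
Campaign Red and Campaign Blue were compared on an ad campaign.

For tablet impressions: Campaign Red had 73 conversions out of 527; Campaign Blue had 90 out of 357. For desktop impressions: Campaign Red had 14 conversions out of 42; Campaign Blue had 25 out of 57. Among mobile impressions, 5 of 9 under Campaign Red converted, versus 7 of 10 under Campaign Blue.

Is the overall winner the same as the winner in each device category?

Tablet: Campaign Red 73/527 = 13.9%, Campaign Blue 90/357 = 25.2% → Campaign Blue
Desktop: Campaign Red 14/42 = 33.3%, Campaign Blue 25/57 = 43.9% → Campaign Blue
Mobile: Campaign Red 5/9 = 55.6%, Campaign Blue 7/10 = 70.0% → Campaign Blue
Overall: Campaign Red 92/578 = 15.9%, Campaign Blue 122/424 = 28.8% → Campaign Blue
Campaign Blue wins overall and in every device group — no reversal.

Yes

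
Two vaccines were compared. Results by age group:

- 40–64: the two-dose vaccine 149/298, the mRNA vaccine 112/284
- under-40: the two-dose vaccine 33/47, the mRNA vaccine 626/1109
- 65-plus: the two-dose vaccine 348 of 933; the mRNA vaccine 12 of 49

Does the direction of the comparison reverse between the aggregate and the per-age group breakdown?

Yes

40–64: the two-dose vaccine 149/298 = 50.0%, the mRNA vaccine 112/284 = 39.4% → the two-dose vaccine
Under-40: the two-dose vaccine 33/47 = 70.2%, the mRNA vaccine 626/1109 = 56.4% → the two-dose vaccine
65-plus: the two-dose vaccine 348/933 = 37.3%, the mRNA vaccine 12/49 = 24.5% → the two-dose vaccine
Overall: the two-dose vaccine 530/1278 = 41.5%, the mRNA vaccine 750/1442 = 52.0% → the mRNA vaccine
The two-dose vaccine wins each age group but the mRNA vaccine wins overall — the comparison reverses. The two-dose vaccine's recipients skew toward 65-plus, which has a lower base rate.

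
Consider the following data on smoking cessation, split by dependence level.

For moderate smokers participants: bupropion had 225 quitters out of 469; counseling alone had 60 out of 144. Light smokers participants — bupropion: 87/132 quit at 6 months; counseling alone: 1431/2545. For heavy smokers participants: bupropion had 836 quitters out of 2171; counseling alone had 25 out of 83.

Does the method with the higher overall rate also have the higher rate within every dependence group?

No

Moderate smokers: bupropion 225/469 = 48.0%, counseling alone 60/144 = 41.7% → bupropion
Light smokers: bupropion 87/132 = 65.9%, counseling alone 1431/2545 = 56.2% → bupropion
Heavy smokers: bupropion 836/2171 = 38.5%, counseling alone 25/83 = 30.1% → bupropion
Overall: bupropion 1148/2772 = 41.4%, counseling alone 1516/2772 = 54.7% → counseling alone
Bupropion wins each dependence group but counseling alone wins overall — the comparison reverses. Bupropion's participants skew toward heavy smokers, which has a lower base rate.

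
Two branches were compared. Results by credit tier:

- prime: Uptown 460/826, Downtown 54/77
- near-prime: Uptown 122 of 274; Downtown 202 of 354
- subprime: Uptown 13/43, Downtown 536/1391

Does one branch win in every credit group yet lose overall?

Prime: Uptown 460/826 = 55.7%, Downtown 54/77 = 70.1% → Downtown
Near-prime: Uptown 122/274 = 44.5%, Downtown 202/354 = 57.1% → Downtown
Subprime: Uptown 13/43 = 30.2%, Downtown 536/1391 = 38.5% → Downtown
Overall: Uptown 595/1143 = 52.1%, Downtown 792/1822 = 43.5% → Uptown
Downtown wins each credit group but Uptown wins overall — the comparison reverses. Downtown's applications skew toward subprime, which has a lower base rate.

Yes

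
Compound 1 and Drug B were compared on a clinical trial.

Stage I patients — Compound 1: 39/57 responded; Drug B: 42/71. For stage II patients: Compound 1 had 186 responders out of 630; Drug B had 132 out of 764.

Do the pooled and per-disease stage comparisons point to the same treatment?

Stage I: Compound 1 39/57 = 68.4%, Drug B 42/71 = 59.2% → Compound 1
Stage II: Compound 1 186/630 = 29.5%, Drug B 132/764 = 17.3% → Compound 1
Overall: Compound 1 225/687 = 32.8%, Drug B 174/835 = 20.8% → Compound 1
Compound 1 wins overall and in every disease group — no reversal.

Yes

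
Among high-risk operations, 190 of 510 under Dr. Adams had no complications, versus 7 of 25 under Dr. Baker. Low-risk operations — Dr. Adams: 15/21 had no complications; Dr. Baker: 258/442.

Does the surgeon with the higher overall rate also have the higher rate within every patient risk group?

No

High-risk: Dr. Adams 190/510 = 37.3%, Dr. Baker 7/25 = 28.0% → Dr. Adams
Low-risk: Dr. Adams 15/21 = 71.4%, Dr. Baker 258/442 = 58.4% → Dr. Adams
Overall: Dr. Adams 205/531 = 38.6%, Dr. Baker 265/467 = 56.7% → Dr. Baker
Dr. Adams wins each patient risk group but Dr. Baker wins overall — the comparison reverses. Dr. Adams's operations skew toward high-risk, which has a lower base rate.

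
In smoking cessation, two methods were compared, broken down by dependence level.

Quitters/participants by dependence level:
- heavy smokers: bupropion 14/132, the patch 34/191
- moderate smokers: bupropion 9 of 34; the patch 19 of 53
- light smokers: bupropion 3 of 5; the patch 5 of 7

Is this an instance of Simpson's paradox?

No

Heavy smokers: bupropion 14/132 = 10.6%, the patch 34/191 = 17.8% → the patch
Moderate smokers: bupropion 9/34 = 26.5%, the patch 19/53 = 35.8% → the patch
Light smokers: bupropion 3/5 = 60.0%, the patch 5/7 = 71.4% → the patch
Overall: bupropion 26/171 = 15.2%, the patch 58/251 = 23.1% → the patch
The patch wins overall and in every dependence group — no reversal.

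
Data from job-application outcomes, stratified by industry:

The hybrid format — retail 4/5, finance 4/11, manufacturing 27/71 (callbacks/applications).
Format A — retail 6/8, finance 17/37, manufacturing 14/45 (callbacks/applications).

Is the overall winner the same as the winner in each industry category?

Retail: the hybrid format 4/5 = 80.0%, Format A 6/8 = 75.0% → the hybrid format
Finance: the hybrid format 4/11 = 36.4%, Format A 17/37 = 45.9% → Format A
Manufacturing: the hybrid format 27/71 = 38.0%, Format A 14/45 = 31.1% → the hybrid format
Overall: the hybrid format 35/87 = 40.2%, Format A 37/90 = 41.1% → Format A
Neither sweeps: the hybrid format wins 2 of 3 groups, Format A wins 1. Format A wins overall but not every group — no Simpson reversal.

No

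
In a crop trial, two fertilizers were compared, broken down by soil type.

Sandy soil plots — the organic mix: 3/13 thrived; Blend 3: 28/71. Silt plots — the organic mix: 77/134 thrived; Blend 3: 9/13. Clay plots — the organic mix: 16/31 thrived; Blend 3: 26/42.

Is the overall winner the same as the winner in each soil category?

Sandy soil: the organic mix 3/13 = 23.1%, Blend 3 28/71 = 39.4% → Blend 3
Silt: the organic mix 77/134 = 57.5%, Blend 3 9/13 = 69.2% → Blend 3
Clay: the organic mix 16/31 = 51.6%, Blend 3 26/42 = 61.9% → Blend 3
Overall: the organic mix 96/178 = 53.9%, Blend 3 63/126 = 50.0% → the organic mix
Blend 3 wins each soil group but the organic mix wins overall — the comparison reverses. Blend 3's plots skew toward sandy soil, which has a lower base rate.

No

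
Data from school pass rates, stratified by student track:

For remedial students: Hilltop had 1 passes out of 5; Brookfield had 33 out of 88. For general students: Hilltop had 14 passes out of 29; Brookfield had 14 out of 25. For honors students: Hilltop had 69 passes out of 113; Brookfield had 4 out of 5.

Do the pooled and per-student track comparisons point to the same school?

No

Remedial: Hilltop 1/5 = 20.0%, Brookfield 33/88 = 37.5% → Brookfield
General: Hilltop 14/29 = 48.3%, Brookfield 14/25 = 56.0% → Brookfield
Honors: Hilltop 69/113 = 61.1%, Brookfield 4/5 = 80.0% → Brookfield
Overall: Hilltop 84/147 = 57.1%, Brookfield 51/118 = 43.2% → Hilltop
Brookfield wins each student group but Hilltop wins overall — the comparison reverses. Brookfield's students skew toward remedial, which has a lower base rate.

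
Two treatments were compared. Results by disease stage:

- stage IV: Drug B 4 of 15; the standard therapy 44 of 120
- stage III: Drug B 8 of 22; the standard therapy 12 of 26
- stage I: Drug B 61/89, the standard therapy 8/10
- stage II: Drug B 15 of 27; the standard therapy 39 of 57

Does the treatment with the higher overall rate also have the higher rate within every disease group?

Stage IV: Drug B 4/15 = 26.7%, the standard therapy 44/120 = 36.7% → the standard therapy
Stage III: Drug B 8/22 = 36.4%, the standard therapy 12/26 = 46.2% → the standard therapy
Stage I: Drug B 61/89 = 68.5%, the standard therapy 8/10 = 80.0% → the standard therapy
Stage II: Drug B 15/27 = 55.6%, the standard therapy 39/57 = 68.4% → the standard therapy
Overall: Drug B 88/153 = 57.5%, the standard therapy 103/213 = 48.4% → Drug B
The standard therapy wins each disease group but Drug B wins overall — the comparison reverses. The standard therapy's patients skew toward stage IV, which has a lower base rate.

No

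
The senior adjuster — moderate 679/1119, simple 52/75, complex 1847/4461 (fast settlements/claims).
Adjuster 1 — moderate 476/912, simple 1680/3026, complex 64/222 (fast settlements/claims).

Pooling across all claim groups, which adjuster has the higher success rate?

Adjuster 1

Moderate: the senior adjuster 679/1119 = 60.7%, Adjuster 1 476/912 = 52.2% → the senior adjuster
Simple: the senior adjuster 52/75 = 69.3%, Adjuster 1 1680/3026 = 55.5% → the senior adjuster
Complex: the senior adjuster 1847/4461 = 41.4%, Adjuster 1 64/222 = 28.8% → the senior adjuster
Overall: the senior adjuster 2578/5655 = 45.6%, Adjuster 1 2220/4160 = 53.4% → Adjuster 1
(The senior adjuster wins every claim group but Adjuster 1 wins overall — the senior adjuster's claims skew toward the low-rate complex group.)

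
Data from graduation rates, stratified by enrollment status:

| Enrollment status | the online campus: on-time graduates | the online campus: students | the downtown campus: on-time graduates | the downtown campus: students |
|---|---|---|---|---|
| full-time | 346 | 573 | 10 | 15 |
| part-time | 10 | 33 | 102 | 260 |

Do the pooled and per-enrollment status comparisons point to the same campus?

Full-time: the online campus 346/573 = 60.4%, the downtown campus 10/15 = 66.7% → the downtown campus
Part-time: the online campus 10/33 = 30.3%, the downtown campus 102/260 = 39.2% → the downtown campus
Overall: the online campus 356/606 = 58.7%, the downtown campus 112/275 = 40.7% → the online campus
The downtown campus wins each enrollment group but the online campus wins overall — the comparison reverses. The downtown campus's students skew toward part-time, which has a lower base rate.

No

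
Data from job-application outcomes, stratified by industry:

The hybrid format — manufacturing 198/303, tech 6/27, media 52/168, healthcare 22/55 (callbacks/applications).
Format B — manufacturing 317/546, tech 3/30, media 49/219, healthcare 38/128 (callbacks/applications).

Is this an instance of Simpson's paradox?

Manufacturing: the hybrid format 198/303 = 65.3%, Format B 317/546 = 58.1% → the hybrid format
Tech: the hybrid format 6/27 = 22.2%, Format B 3/30 = 10.0% → the hybrid format
Media: the hybrid format 52/168 = 31.0%, Format B 49/219 = 22.4% → the hybrid format
Healthcare: the hybrid format 22/55 = 40.0%, Format B 38/128 = 29.7% → the hybrid format
Overall: the hybrid format 278/553 = 50.3%, Format B 407/923 = 44.1% → the hybrid format
The hybrid format wins overall and in every industry group — no reversal.

No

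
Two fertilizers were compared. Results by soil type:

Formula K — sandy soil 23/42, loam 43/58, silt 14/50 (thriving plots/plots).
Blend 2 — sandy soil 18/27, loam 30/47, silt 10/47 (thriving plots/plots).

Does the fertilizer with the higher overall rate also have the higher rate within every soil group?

Sandy soil: Formula K 23/42 = 54.8%, Blend 2 18/27 = 66.7% → Blend 2
Loam: Formula K 43/58 = 74.1%, Blend 2 30/47 = 63.8% → Formula K
Silt: Formula K 14/50 = 28.0%, Blend 2 10/47 = 21.3% → Formula K
Overall: Formula K 80/150 = 53.3%, Blend 2 58/121 = 47.9% → Formula K
Neither sweeps: Formula K wins 2 of 3 groups, Blend 2 wins 1. Formula K wins overall but not every group — no Simpson reversal.

No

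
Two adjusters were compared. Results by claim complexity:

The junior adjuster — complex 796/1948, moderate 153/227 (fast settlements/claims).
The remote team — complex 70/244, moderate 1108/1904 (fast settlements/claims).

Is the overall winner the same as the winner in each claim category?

Complex: the junior adjuster 796/1948 = 40.9%, the remote team 70/244 = 28.7% → the junior adjuster
Moderate: the junior adjuster 153/227 = 67.4%, the remote team 1108/1904 = 58.2% → the junior adjuster
Overall: the junior adjuster 949/2175 = 43.6%, the remote team 1178/2148 = 54.8% → the remote team
The junior adjuster wins each claim group but the remote team wins overall — the comparison reverses. The junior adjuster's claims skew toward complex, which has a lower base rate.

No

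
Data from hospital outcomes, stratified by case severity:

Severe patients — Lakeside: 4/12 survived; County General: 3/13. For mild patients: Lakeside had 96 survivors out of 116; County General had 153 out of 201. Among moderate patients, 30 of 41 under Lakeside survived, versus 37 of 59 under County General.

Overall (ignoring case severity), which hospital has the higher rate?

Lakeside

Severe: Lakeside 4/12 = 33.3%, County General 3/13 = 23.1% → Lakeside
Mild: Lakeside 96/116 = 82.8%, County General 153/201 = 76.1% → Lakeside
Moderate: Lakeside 30/41 = 73.2%, County General 37/59 = 62.7% → Lakeside
Overall: Lakeside 130/169 = 76.9%, County General 193/273 = 70.7% → Lakeside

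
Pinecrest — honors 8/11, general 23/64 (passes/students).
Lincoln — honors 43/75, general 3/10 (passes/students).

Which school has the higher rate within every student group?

Honors: Pinecrest 8/11 = 72.7%, Lincoln 43/75 = 57.3% → Pinecrest
General: Pinecrest 23/64 = 35.9%, Lincoln 3/10 = 30.0% → Pinecrest
Pinecrest has the higher rate in both groups.

Pinecrest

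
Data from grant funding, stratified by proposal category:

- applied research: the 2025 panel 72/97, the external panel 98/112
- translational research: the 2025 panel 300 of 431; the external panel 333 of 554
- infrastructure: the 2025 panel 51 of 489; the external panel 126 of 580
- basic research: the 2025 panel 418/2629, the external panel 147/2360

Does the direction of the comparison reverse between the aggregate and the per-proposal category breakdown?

Applied research: the 2025 panel 72/97 = 74.2%, the external panel 98/112 = 87.5% → the external panel
Translational research: the 2025 panel 300/431 = 69.6%, the external panel 333/554 = 60.1% → the 2025 panel
Infrastructure: the 2025 panel 51/489 = 10.4%, the external panel 126/580 = 21.7% → the external panel
Basic research: the 2025 panel 418/2629 = 15.9%, the external panel 147/2360 = 6.2% → the 2025 panel
Overall: the 2025 panel 841/3646 = 23.1%, the external panel 704/3606 = 19.5% → the 2025 panel
Neither sweeps: the 2025 panel wins 2 of 4 groups, the external panel wins 2. The 2025 panel wins overall but not every group — no Simpson reversal.

No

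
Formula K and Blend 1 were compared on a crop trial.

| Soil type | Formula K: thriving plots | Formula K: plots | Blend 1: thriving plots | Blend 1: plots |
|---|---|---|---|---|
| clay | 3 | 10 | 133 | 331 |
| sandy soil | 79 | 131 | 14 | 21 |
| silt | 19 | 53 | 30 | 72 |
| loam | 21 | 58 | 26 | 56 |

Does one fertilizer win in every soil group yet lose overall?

Yes

Clay: Formula K 3/10 = 30.0%, Blend 1 133/331 = 40.2% → Blend 1
Sandy soil: Formula K 79/131 = 60.3%, Blend 1 14/21 = 66.7% → Blend 1
Silt: Formula K 19/53 = 35.8%, Blend 1 30/72 = 41.7% → Blend 1
Loam: Formula K 21/58 = 36.2%, Blend 1 26/56 = 46.4% → Blend 1
Overall: Formula K 122/252 = 48.4%, Blend 1 203/480 = 42.3% → Formula K
Blend 1 wins each soil group but Formula K wins overall — the comparison reverses. Blend 1's plots skew toward clay, which has a lower base rate.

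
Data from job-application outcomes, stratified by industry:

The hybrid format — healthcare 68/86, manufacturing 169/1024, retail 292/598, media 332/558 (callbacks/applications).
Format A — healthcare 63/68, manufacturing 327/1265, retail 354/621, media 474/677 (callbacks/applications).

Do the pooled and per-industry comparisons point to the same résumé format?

Healthcare: the hybrid format 68/86 = 79.1%, Format A 63/68 = 92.6% → Format A
Manufacturing: the hybrid format 169/1024 = 16.5%, Format A 327/1265 = 25.8% → Format A
Retail: the hybrid format 292/598 = 48.8%, Format A 354/621 = 57.0% → Format A
Media: the hybrid format 332/558 = 59.5%, Format A 474/677 = 70.0% → Format A
Overall: the hybrid format 861/2266 = 38.0%, Format A 1218/2631 = 46.3% → Format A
Format A wins overall and in every industry group — no reversal.

Yes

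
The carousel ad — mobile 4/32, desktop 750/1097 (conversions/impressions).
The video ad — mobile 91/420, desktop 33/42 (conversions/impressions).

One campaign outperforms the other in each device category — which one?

Mobile: the carousel ad 4/32 = 12.5%, the video ad 91/420 = 21.7% → the video ad
Desktop: the carousel ad 750/1097 = 68.4%, the video ad 33/42 = 78.6% → the video ad
The video ad has the higher rate in both groups.

the video ad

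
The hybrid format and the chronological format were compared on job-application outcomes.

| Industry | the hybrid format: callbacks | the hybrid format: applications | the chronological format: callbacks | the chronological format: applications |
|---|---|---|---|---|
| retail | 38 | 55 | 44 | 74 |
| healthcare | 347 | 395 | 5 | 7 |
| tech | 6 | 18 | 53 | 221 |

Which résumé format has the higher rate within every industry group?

the hybrid format

Retail: the hybrid format 38/55 = 69.1%, the chronological format 44/74 = 59.5% → the hybrid format
Healthcare: the hybrid format 347/395 = 87.8%, the chronological format 5/7 = 71.4% → the hybrid format
Tech: the hybrid format 6/18 = 33.3%, the chronological format 53/221 = 24.0% → the hybrid format
The hybrid format has the higher rate in all 3 groups.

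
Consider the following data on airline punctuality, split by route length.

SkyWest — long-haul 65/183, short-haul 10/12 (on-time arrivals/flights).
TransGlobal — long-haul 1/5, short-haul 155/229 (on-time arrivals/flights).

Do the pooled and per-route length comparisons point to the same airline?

Long-haul: SkyWest 65/183 = 35.5%, TransGlobal 1/5 = 20.0% → SkyWest
Short-haul: SkyWest 10/12 = 83.3%, TransGlobal 155/229 = 67.7% → SkyWest
Overall: SkyWest 75/195 = 38.5%, TransGlobal 156/234 = 66.7% → TransGlobal
SkyWest wins each route group but TransGlobal wins overall — the comparison reverses. SkyWest's flights skew toward long-haul, which has a lower base rate.

No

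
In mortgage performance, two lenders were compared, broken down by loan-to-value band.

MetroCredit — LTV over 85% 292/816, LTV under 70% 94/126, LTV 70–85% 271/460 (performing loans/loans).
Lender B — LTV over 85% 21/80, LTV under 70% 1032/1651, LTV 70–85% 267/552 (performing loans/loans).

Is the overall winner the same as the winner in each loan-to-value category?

LTV over 85%: MetroCredit 292/816 = 35.8%, Lender B 21/80 = 26.2% → MetroCredit
LTV under 70%: MetroCredit 94/126 = 74.6%, Lender B 1032/1651 = 62.5% → MetroCredit
LTV 70–85%: MetroCredit 271/460 = 58.9%, Lender B 267/552 = 48.4% → MetroCredit
Overall: MetroCredit 657/1402 = 46.9%, Lender B 1320/2283 = 57.8% → Lender B
MetroCredit wins each loan-to-value group but Lender B wins overall — the comparison reverses. MetroCredit's loans skew toward LTV over 85%, which has a lower base rate.

No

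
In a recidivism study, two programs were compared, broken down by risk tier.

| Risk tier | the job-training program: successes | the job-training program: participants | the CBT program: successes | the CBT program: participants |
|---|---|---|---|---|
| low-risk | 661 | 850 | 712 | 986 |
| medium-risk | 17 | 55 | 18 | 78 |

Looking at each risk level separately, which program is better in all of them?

Low-risk: the job-training program 661/850 = 77.8%, the CBT program 712/986 = 72.2% → the job-training program
Medium-risk: the job-training program 17/55 = 30.9%, the CBT program 18/78 = 23.1% → the job-training program
The job-training program has the higher rate in both groups.

the job-training program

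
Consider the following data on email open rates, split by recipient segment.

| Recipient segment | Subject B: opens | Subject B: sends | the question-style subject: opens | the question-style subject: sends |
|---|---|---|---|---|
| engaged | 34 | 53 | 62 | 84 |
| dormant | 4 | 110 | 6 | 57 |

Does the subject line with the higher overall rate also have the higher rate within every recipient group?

Yes

Engaged: Subject B 34/53 = 64.2%, the question-style subject 62/84 = 73.8% → the question-style subject
Dormant: Subject B 4/110 = 3.6%, the question-style subject 6/57 = 10.5% → the question-style subject
Overall: Subject B 38/163 = 23.3%, the question-style subject 68/141 = 48.2% → the question-style subject
The question-style subject wins overall and in every recipient group — no reversal.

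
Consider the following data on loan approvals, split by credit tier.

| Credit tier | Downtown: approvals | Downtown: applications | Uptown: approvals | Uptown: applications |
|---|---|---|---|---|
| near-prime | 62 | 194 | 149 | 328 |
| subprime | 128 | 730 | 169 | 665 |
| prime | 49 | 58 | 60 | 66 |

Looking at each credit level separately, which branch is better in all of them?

Uptown

Near-prime: Downtown 62/194 = 32.0%, Uptown 149/328 = 45.4% → Uptown
Subprime: Downtown 128/730 = 17.5%, Uptown 169/665 = 25.4% → Uptown
Prime: Downtown 49/58 = 84.5%, Uptown 60/66 = 90.9% → Uptown
Uptown has the higher rate in all 3 groups.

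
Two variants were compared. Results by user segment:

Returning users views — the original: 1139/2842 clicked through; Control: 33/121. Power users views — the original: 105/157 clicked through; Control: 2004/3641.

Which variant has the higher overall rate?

Returning users: the original 1139/2842 = 40.1%, Control 33/121 = 27.3% → the original
Power users: the original 105/157 = 66.9%, Control 2004/3641 = 55.0% → the original
Overall: the original 1244/2999 = 41.5%, Control 2037/3762 = 54.1% → Control
(The original wins every user group but Control wins overall — the original's views skew toward the low-rate returning users group.)

Control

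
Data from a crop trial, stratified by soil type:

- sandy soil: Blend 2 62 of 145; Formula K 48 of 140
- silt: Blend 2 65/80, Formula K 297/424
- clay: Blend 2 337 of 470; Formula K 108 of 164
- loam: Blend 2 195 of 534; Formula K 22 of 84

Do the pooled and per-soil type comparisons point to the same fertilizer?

No

Sandy soil: Blend 2 62/145 = 42.8%, Formula K 48/140 = 34.3% → Blend 2
Silt: Blend 2 65/80 = 81.2%, Formula K 297/424 = 70.0% → Blend 2
Clay: Blend 2 337/470 = 71.7%, Formula K 108/164 = 65.9% → Blend 2
Loam: Blend 2 195/534 = 36.5%, Formula K 22/84 = 26.2% → Blend 2
Overall: Blend 2 659/1229 = 53.6%, Formula K 475/812 = 58.5% → Formula K
Blend 2 wins each soil group but Formula K wins overall — the comparison reverses. Blend 2's plots skew toward loam, which has a lower base rate.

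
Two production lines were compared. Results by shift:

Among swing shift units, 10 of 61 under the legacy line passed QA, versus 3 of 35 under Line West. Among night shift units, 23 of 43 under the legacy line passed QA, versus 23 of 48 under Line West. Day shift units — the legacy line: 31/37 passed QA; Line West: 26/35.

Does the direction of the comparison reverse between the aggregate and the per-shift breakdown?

Swing shift: the legacy line 10/61 = 16.4%, Line West 3/35 = 8.6% → the legacy line
Night shift: the legacy line 23/43 = 53.5%, Line West 23/48 = 47.9% → the legacy line
Day shift: the legacy line 31/37 = 83.8%, Line West 26/35 = 74.3% → the legacy line
Overall: the legacy line 64/141 = 45.4%, Line West 52/118 = 44.1% → the legacy line
The legacy line wins overall and in every shift group — no reversal.

No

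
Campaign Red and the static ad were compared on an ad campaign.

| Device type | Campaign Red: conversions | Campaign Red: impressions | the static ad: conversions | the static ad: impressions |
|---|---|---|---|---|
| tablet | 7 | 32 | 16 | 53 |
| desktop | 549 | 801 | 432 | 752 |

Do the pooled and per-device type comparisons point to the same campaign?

Tablet: Campaign Red 7/32 = 21.9%, the static ad 16/53 = 30.2% → the static ad
Desktop: Campaign Red 549/801 = 68.5%, the static ad 432/752 = 57.4% → Campaign Red
Overall: Campaign Red 556/833 = 66.7%, the static ad 448/805 = 55.7% → Campaign Red
Neither sweeps: Campaign Red wins 1 of 2 groups, the static ad wins 1. Campaign Red wins overall but not every group — no Simpson reversal.

No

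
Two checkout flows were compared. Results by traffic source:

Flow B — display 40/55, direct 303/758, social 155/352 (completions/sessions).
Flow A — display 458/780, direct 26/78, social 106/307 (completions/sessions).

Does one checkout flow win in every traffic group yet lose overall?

Display: Flow B 40/55 = 72.7%, Flow A 458/780 = 58.7% → Flow B
Direct: Flow B 303/758 = 40.0%, Flow A 26/78 = 33.3% → Flow B
Social: Flow B 155/352 = 44.0%, Flow A 106/307 = 34.5% → Flow B
Overall: Flow B 498/1165 = 42.7%, Flow A 590/1165 = 50.6% → Flow A
Flow B wins each traffic group but Flow A wins overall — the comparison reverses. Flow B's sessions skew toward direct, which has a lower base rate.

Yes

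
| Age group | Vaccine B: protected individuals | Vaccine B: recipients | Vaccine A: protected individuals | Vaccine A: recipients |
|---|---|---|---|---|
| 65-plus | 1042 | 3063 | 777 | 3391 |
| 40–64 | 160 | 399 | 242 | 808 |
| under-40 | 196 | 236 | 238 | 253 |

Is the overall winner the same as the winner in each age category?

65-plus: Vaccine B 1042/3063 = 34.0%, Vaccine A 777/3391 = 22.9% → Vaccine B
40–64: Vaccine B 160/399 = 40.1%, Vaccine A 242/808 = 30.0% → Vaccine B
Under-40: Vaccine B 196/236 = 83.1%, Vaccine A 238/253 = 94.1% → Vaccine A
Overall: Vaccine B 1398/3698 = 37.8%, Vaccine A 1257/4452 = 28.2% → Vaccine B
Neither sweeps: Vaccine B wins 2 of 3 groups, Vaccine A wins 1. Vaccine B wins overall but not every group — no Simpson reversal.

No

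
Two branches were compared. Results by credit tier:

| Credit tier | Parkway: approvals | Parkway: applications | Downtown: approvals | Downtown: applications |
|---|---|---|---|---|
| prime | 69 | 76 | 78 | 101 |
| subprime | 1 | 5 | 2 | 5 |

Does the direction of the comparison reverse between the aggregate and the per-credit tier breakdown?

Prime: Parkway 69/76 = 90.8%, Downtown 78/101 = 77.2% → Parkway
Subprime: Parkway 1/5 = 20.0%, Downtown 2/5 = 40.0% → Downtown
Overall: Parkway 70/81 = 86.4%, Downtown 80/106 = 75.5% → Parkway
Neither sweeps: Parkway wins 1 of 2 groups, Downtown wins 1. Parkway wins overall but not every group — no Simpson reversal.

No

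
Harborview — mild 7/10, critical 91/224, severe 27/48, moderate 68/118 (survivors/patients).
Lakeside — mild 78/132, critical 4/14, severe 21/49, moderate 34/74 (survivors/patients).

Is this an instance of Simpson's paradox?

Yes

Mild: Harborview 7/10 = 70.0%, Lakeside 78/132 = 59.1% → Harborview
Critical: Harborview 91/224 = 40.6%, Lakeside 4/14 = 28.6% → Harborview
Severe: Harborview 27/48 = 56.2%, Lakeside 21/49 = 42.9% → Harborview
Moderate: Harborview 68/118 = 57.6%, Lakeside 34/74 = 45.9% → Harborview
Overall: Harborview 193/400 = 48.2%, Lakeside 137/269 = 50.9% → Lakeside
Harborview wins each case group but Lakeside wins overall — the comparison reverses. Harborview's patients skew toward critical, which has a lower base rate.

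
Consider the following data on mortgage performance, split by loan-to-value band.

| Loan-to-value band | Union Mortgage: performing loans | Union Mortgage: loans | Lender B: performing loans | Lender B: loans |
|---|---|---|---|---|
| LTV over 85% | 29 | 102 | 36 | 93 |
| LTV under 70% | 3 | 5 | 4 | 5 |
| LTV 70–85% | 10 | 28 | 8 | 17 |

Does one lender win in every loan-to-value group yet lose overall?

No

LTV over 85%: Union Mortgage 29/102 = 28.4%, Lender B 36/93 = 38.7% → Lender B
LTV under 70%: Union Mortgage 3/5 = 60.0%, Lender B 4/5 = 80.0% → Lender B
LTV 70–85%: Union Mortgage 10/28 = 35.7%, Lender B 8/17 = 47.1% → Lender B
Overall: Union Mortgage 42/135 = 31.1%, Lender B 48/115 = 41.7% → Lender B
Lender B wins overall and in every loan-to-value group — no reversal.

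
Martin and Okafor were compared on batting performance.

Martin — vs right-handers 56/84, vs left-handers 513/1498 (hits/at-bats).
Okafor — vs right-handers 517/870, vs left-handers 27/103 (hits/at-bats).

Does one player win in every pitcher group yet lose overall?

Yes

Vs right-handers: Martin 56/84 = 66.7%, Okafor 517/870 = 59.4% → Martin
Vs left-handers: Martin 513/1498 = 34.2%, Okafor 27/103 = 26.2% → Martin
Overall: Martin 569/1582 = 36.0%, Okafor 544/973 = 55.9% → Okafor
Martin wins each pitcher group but Okafor wins overall — the comparison reverses. Martin's at-bats skew toward vs left-handers, which has a lower base rate.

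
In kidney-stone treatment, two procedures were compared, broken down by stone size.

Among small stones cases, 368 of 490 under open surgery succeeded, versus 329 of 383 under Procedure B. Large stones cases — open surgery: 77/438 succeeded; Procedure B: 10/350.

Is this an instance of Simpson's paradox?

Small stones: open surgery 368/490 = 75.1%, Procedure B 329/383 = 85.9% → Procedure B
Large stones: open surgery 77/438 = 17.6%, Procedure B 10/350 = 2.9% → open surgery
Overall: open surgery 445/928 = 48.0%, Procedure B 339/733 = 46.2% → open surgery
Neither sweeps: open surgery wins 1 of 2 groups, Procedure B wins 1. Open surgery wins overall but not every group — no Simpson reversal.

No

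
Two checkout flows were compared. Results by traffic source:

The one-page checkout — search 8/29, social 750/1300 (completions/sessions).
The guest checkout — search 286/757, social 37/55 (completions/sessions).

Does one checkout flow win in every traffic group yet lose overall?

Search: the one-page checkout 8/29 = 27.6%, the guest checkout 286/757 = 37.8% → the guest checkout
Social: the one-page checkout 750/1300 = 57.7%, the guest checkout 37/55 = 67.3% → the guest checkout
Overall: the one-page checkout 758/1329 = 57.0%, the guest checkout 323/812 = 39.8% → the one-page checkout
The guest checkout wins each traffic group but the one-page checkout wins overall — the comparison reverses. The guest checkout's sessions skew toward search, which has a lower base rate.

Yes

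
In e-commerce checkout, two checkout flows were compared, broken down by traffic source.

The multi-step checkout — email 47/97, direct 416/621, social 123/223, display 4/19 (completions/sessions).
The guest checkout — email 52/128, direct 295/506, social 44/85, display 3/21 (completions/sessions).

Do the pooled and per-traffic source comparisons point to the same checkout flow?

Yes

Email: the multi-step checkout 47/97 = 48.5%, the guest checkout 52/128 = 40.6% → the multi-step checkout
Direct: the multi-step checkout 416/621 = 67.0%, the guest checkout 295/506 = 58.3% → the multi-step checkout
Social: the multi-step checkout 123/223 = 55.2%, the guest checkout 44/85 = 51.8% → the multi-step checkout
Display: the multi-step checkout 4/19 = 21.1%, the guest checkout 3/21 = 14.3% → the multi-step checkout
Overall: the multi-step checkout 590/960 = 61.5%, the guest checkout 394/740 = 53.2% → the multi-step checkout
The multi-step checkout wins overall and in every traffic group — no reversal.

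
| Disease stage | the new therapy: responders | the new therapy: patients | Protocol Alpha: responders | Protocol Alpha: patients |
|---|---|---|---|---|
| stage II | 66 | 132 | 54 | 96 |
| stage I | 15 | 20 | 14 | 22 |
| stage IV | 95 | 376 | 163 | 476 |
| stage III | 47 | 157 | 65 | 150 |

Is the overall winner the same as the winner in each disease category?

Stage II: the new therapy 66/132 = 50.0%, Protocol Alpha 54/96 = 56.2% → Protocol Alpha
Stage I: the new therapy 15/20 = 75.0%, Protocol Alpha 14/22 = 63.6% → the new therapy
Stage IV: the new therapy 95/376 = 25.3%, Protocol Alpha 163/476 = 34.2% → Protocol Alpha
Stage III: the new therapy 47/157 = 29.9%, Protocol Alpha 65/150 = 43.3% → Protocol Alpha
Overall: the new therapy 223/685 = 32.6%, Protocol Alpha 296/744 = 39.8% → Protocol Alpha
Neither sweeps: the new therapy wins 1 of 4 groups, Protocol Alpha wins 3. Protocol Alpha wins overall but not every group — no Simpson reversal.

No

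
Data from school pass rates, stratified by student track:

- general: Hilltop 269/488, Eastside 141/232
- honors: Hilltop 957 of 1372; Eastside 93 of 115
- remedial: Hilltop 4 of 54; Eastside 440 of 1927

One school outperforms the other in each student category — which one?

Eastside

General: Hilltop 269/488 = 55.1%, Eastside 141/232 = 60.8% → Eastside
Honors: Hilltop 957/1372 = 69.8%, Eastside 93/115 = 80.9% → Eastside
Remedial: Hilltop 4/54 = 7.4%, Eastside 440/1927 = 22.8% → Eastside
Eastside has the higher rate in all 3 groups.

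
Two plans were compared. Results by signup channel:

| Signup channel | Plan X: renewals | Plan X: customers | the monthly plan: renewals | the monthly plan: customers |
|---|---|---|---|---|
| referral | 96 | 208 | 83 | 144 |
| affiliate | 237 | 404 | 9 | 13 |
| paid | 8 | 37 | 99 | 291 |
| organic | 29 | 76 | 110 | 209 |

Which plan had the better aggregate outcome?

Referral: Plan X 96/208 = 46.2%, the monthly plan 83/144 = 57.6% → the monthly plan
Affiliate: Plan X 237/404 = 58.7%, the monthly plan 9/13 = 69.2% → the monthly plan
Paid: Plan X 8/37 = 21.6%, the monthly plan 99/291 = 34.0% → the monthly plan
Organic: Plan X 29/76 = 38.2%, the monthly plan 110/209 = 52.6% → the monthly plan
Overall: Plan X 370/725 = 51.0%, the monthly plan 301/657 = 45.8% → Plan X
(The monthly plan wins every signup group but Plan X wins overall — the monthly plan's customers skew toward the low-rate paid group.)

Plan X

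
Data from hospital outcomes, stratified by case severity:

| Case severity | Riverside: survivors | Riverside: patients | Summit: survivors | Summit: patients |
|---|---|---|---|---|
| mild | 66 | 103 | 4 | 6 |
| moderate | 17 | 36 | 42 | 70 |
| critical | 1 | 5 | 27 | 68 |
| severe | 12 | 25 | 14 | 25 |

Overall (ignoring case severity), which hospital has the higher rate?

Mild: Riverside 66/103 = 64.1%, Summit 4/6 = 66.7% → Summit
Moderate: Riverside 17/36 = 47.2%, Summit 42/70 = 60.0% → Summit
Critical: Riverside 1/5 = 20.0%, Summit 27/68 = 39.7% → Summit
Severe: Riverside 12/25 = 48.0%, Summit 14/25 = 56.0% → Summit
Overall: Riverside 96/169 = 56.8%, Summit 87/169 = 51.5% → Riverside
(Summit wins every case group but Riverside wins overall — Summit's patients skew toward the low-rate critical group.)

Riverside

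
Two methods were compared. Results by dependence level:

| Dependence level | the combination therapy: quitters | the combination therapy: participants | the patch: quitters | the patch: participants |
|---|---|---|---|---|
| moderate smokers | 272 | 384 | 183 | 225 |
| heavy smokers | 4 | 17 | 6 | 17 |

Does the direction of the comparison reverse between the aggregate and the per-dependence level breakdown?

No

Moderate smokers: the combination therapy 272/384 = 70.8%, the patch 183/225 = 81.3% → the patch
Heavy smokers: the combination therapy 4/17 = 23.5%, the patch 6/17 = 35.3% → the patch
Overall: the combination therapy 276/401 = 68.8%, the patch 189/242 = 78.1% → the patch
The patch wins overall and in every dependence group — no reversal.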